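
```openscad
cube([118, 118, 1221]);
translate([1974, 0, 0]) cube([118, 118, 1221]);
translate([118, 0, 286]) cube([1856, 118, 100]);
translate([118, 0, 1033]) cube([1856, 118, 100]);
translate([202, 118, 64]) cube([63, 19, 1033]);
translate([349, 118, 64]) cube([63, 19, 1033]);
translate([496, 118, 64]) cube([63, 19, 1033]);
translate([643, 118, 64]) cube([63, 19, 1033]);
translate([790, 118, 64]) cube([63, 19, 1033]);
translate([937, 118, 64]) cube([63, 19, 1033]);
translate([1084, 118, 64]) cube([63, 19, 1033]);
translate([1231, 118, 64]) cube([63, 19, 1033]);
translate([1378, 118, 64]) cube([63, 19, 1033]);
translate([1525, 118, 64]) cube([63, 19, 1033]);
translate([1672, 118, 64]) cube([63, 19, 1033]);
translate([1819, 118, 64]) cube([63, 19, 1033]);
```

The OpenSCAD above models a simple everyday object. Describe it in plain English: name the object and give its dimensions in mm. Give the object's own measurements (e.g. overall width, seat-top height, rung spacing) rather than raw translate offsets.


A fence section. Two 118×118 mm posts, 1221 mm tall, stand on the floor with a clear span of 1856 mm between their inner faces. Two horizontal rails of 118×100 mm section span the gap between the posts with their undersides at z = 286 mm and z = 1033 mm, flush with the posts' −y face. 12 pickets, each 63 mm wide, 19 mm thick and 1033 mm tall, are fixed to the +y face of the rails with their bottoms at z = 64 mm, spaced across the span with a 84 mm gap after the −x post and between neighbouring pickets, with 92 mm left before the +x post.


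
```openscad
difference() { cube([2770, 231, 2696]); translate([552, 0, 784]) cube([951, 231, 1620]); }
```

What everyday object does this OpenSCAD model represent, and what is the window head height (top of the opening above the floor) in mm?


A wall with a window opening. The window head height is 2404 mm.

A wall with a rectangular opening subtracted — a window. Sill at z = 784, opening 1620 mm tall, so the head is at 784 + 1620 = 2404 mm.


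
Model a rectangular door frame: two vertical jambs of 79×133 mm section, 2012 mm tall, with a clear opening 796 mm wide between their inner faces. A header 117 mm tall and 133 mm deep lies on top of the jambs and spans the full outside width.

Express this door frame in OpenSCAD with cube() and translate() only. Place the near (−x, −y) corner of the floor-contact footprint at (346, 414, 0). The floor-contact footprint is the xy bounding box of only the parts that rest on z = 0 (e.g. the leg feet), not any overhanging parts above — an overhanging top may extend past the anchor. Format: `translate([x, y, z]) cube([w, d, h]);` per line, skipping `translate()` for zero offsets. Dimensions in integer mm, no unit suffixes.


translate([346, 414, 0]) cube([79, 133, 2012]);
translate([1221, 414, 0]) cube([79, 133, 2012]);
translate([346, 414, 2012]) cube([954, 133, 117]);


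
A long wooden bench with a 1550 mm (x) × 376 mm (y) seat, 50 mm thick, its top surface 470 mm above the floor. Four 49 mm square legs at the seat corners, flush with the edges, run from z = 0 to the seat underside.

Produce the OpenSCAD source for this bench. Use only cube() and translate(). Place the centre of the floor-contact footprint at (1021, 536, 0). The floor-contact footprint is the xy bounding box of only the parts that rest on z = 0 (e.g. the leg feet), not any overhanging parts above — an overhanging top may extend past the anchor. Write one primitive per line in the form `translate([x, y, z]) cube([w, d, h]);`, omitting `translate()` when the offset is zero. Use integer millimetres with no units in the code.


// leg_h = 470 − 50 = 420
translate([246, 348, 420]) cube([1550, 376, 50]);
translate([246, 348, 0]) cube([49, 49, 420]);
translate([246, 675, 0]) cube([49, 49, 420]);
translate([1747, 348, 0]) cube([49, 49, 420]);
translate([1747, 675, 0]) cube([49, 49, 420]);


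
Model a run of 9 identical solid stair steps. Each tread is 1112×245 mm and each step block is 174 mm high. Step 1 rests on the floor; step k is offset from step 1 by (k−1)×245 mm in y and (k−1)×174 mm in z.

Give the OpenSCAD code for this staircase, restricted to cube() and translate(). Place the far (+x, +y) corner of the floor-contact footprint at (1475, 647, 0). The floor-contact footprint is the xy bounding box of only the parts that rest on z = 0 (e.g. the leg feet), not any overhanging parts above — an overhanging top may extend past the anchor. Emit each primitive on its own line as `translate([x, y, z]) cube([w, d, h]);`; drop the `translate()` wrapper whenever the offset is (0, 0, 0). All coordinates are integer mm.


translate([363, 402, 0]) cube([1112, 245, 174]);
translate([363, 647, 174]) cube([1112, 245, 174]);
translate([363, 892, 348]) cube([1112, 245, 174]);
translate([363, 1137, 522]) cube([1112, 245, 174]);
translate([363, 1382, 696]) cube([1112, 245, 174]);
translate([363, 1627, 870]) cube([1112, 245, 174]);
translate([363, 1872, 1044]) cube([1112, 245, 174]);
translate([363, 2117, 1218]) cube([1112, 245, 174]);
translate([363, 2362, 1392]) cube([1112, 245, 174]);


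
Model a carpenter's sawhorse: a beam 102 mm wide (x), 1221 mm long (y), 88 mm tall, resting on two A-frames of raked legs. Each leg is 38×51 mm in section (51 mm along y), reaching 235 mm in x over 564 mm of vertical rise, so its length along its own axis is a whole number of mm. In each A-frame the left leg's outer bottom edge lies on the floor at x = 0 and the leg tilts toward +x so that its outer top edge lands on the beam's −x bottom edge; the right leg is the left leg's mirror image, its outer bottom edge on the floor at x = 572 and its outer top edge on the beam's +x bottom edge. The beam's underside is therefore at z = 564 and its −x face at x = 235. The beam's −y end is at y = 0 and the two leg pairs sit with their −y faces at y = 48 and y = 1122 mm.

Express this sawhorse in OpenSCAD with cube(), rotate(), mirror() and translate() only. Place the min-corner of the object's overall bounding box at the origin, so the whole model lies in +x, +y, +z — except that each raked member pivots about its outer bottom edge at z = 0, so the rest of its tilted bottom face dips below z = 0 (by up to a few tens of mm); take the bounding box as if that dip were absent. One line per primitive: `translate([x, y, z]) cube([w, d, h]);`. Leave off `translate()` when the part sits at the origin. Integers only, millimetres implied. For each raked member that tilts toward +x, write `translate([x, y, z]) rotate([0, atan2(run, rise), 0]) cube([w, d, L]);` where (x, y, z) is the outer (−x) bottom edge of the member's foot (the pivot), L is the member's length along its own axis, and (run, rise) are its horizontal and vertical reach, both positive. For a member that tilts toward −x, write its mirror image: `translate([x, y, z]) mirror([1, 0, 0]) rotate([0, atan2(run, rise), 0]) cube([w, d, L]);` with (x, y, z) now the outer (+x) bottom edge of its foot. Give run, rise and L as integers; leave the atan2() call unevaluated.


// leg length = √(235² + 564²) = 611
// right-leg outer foot x = 2·235 + 102 = 572
// beam min-corner = (235, 0, 564)
translate([235, 0, 564]) cube([102, 1221, 88]);
translate([0, 48, 0]) rotate([0, atan2(235, 564), 0]) cube([38, 51, 611]);
translate([572, 48, 0]) mirror([1, 0, 0]) rotate([0, atan2(235, 564), 0]) cube([38, 51, 611]);
translate([0, 1122, 0]) rotate([0, atan2(235, 564), 0]) cube([38, 51, 611]);
translate([572, 1122, 0]) mirror([1, 0, 0]) rotate([0, atan2(235, 564), 0]) cube([38, 51, 611]);


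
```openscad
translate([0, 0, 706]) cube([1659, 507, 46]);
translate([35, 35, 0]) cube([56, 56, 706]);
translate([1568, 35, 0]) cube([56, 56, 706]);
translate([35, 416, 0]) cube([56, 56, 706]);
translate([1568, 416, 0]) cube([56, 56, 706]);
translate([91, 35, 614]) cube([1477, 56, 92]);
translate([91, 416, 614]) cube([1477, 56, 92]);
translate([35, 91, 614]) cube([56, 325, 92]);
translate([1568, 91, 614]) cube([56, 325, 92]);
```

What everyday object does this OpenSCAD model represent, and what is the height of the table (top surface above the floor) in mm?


A table. The table height is 752 mm.

A 1659×507×46 slab sits at z = 706 on four 56 mm square posts — a table. The top surface is at 706 + 46 = 752 mm.


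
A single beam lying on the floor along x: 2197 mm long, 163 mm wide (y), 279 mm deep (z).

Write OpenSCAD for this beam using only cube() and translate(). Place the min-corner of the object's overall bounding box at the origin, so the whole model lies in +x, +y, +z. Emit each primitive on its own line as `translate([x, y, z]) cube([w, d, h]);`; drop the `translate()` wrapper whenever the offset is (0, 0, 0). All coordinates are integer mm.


cube([2197, 163, 279]);


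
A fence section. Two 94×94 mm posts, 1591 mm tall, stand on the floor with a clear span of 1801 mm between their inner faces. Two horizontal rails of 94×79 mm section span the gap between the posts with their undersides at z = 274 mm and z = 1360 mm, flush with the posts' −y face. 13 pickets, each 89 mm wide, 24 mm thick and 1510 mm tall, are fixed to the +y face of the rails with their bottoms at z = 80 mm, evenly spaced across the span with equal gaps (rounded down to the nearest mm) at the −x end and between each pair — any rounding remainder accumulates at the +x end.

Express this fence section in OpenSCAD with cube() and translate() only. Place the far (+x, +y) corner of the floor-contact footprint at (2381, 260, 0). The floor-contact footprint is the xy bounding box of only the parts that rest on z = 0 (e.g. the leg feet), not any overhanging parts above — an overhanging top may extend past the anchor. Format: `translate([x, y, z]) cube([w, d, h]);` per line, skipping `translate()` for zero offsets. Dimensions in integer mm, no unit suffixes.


translate([392, 166, 0]) cube([94, 94, 1591]);
translate([2287, 166, 0]) cube([94, 94, 1591]);
translate([486, 166, 274]) cube([1801, 94, 79]);
translate([486, 166, 1360]) cube([1801, 94, 79]);
translate([532, 260, 80]) cube([89, 24, 1510]);
translate([667, 260, 80]) cube([89, 24, 1510]);
translate([802, 260, 80]) cube([89, 24, 1510]);
translate([937, 260, 80]) cube([89, 24, 1510]);
translate([1072, 260, 80]) cube([89, 24, 1510]);
translate([1207, 260, 80]) cube([89, 24, 1510]);
translate([1342, 260, 80]) cube([89, 24, 1510]);
translate([1477, 260, 80]) cube([89, 24, 1510]);
translate([1612, 260, 80]) cube([89, 24, 1510]);
translate([1747, 260, 80]) cube([89, 24, 1510]);
translate([1882, 260, 80]) cube([89, 24, 1510]);
translate([2017, 260, 80]) cube([89, 24, 1510]);
translate([2152, 260, 80]) cube([89, 24, 1510]);


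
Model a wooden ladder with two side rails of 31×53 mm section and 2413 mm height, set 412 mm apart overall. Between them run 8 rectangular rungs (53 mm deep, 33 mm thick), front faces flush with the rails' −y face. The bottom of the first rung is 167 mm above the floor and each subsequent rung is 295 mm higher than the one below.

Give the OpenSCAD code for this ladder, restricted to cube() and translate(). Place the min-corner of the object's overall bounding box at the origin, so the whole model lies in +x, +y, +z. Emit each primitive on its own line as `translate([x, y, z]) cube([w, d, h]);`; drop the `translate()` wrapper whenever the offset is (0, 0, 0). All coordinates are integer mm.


cube([31, 53, 2413]);
translate([381, 0, 0]) cube([31, 53, 2413]);
translate([31, 0, 167]) cube([350, 53, 33]);
translate([31, 0, 462]) cube([350, 53, 33]);
translate([31, 0, 757]) cube([350, 53, 33]);
translate([31, 0, 1052]) cube([350, 53, 33]);
translate([31, 0, 1347]) cube([350, 53, 33]);
translate([31, 0, 1642]) cube([350, 53, 33]);
translate([31, 0, 1937]) cube([350, 53, 33]);
translate([31, 0, 2232]) cube([350, 53, 33]);


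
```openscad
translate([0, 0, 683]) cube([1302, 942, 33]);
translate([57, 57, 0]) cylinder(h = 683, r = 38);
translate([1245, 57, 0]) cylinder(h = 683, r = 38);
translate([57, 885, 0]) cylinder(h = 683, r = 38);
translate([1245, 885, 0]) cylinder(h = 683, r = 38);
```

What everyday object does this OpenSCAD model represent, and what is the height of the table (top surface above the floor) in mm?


A table. The table height is 716 mm.

A 1302×942×33 slab sits at z = 683 on four Ø76 mm round legs — a table. The top surface is at 683 + 33 = 716 mm.


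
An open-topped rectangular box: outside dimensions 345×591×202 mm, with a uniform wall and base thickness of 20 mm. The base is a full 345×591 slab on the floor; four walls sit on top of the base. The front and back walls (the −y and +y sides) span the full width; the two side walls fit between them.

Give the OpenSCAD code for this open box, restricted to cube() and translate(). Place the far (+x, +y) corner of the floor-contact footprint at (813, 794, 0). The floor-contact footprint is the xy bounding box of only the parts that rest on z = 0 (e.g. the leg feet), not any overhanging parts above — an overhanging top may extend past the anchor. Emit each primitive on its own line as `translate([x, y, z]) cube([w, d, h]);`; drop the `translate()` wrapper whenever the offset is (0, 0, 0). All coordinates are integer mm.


translate([468, 203, 0]) cube([345, 591, 20]);
translate([468, 203, 20]) cube([345, 20, 182]);
translate([468, 774, 20]) cube([345, 20, 182]);
translate([468, 223, 20]) cube([20, 551, 182]);
translate([793, 223, 20]) cube([20, 551, 182]);


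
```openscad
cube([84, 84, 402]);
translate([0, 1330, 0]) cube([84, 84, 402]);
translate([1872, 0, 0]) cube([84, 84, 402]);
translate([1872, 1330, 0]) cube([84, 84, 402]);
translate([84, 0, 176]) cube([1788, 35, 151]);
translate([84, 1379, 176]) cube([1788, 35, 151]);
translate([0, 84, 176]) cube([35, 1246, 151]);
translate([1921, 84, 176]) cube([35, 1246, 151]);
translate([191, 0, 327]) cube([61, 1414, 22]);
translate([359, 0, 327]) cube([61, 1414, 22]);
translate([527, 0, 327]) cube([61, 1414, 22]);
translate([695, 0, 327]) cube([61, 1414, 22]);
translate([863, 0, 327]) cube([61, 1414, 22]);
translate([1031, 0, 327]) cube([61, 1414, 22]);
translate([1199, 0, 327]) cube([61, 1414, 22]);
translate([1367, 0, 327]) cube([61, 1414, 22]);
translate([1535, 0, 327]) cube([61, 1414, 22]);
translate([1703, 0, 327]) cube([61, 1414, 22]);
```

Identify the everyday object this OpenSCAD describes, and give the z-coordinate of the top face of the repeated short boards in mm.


A bed frame. The slat-top height is 349 mm.

Four posts, four rails, and a row of slats — a bed frame. Slats sit on the rails at z = 176 + 151 = 327; with slat thickness 22, the top is 349 mm.


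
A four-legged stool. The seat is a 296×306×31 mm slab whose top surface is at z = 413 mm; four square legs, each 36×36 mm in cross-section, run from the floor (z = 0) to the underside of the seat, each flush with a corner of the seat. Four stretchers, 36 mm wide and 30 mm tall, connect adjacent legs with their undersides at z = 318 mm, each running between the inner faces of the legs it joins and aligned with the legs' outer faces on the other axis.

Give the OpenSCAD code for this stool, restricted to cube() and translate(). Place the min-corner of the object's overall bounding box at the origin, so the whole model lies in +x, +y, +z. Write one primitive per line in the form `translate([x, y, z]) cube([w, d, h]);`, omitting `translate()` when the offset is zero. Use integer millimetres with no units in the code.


translate([0, 0, 382]) cube([296, 306, 31]);
cube([36, 36, 382]);
translate([260, 0, 0]) cube([36, 36, 382]);
translate([0, 270, 0]) cube([36, 36, 382]);
translate([260, 270, 0]) cube([36, 36, 382]);
translate([36, 0, 318]) cube([224, 36, 30]);
translate([36, 270, 318]) cube([224, 36, 30]);
translate([0, 36, 318]) cube([36, 234, 30]);
translate([260, 36, 318]) cube([36, 234, 30]);


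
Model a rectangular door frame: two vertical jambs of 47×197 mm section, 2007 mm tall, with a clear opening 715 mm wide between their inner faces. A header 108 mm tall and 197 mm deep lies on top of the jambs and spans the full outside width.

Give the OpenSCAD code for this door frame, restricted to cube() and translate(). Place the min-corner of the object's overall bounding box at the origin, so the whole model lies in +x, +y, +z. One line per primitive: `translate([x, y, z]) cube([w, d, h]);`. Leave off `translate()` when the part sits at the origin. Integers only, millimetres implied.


cube([47, 197, 2007]);
translate([762, 0, 0]) cube([47, 197, 2007]);
translate([0, 0, 2007]) cube([809, 197, 108]);


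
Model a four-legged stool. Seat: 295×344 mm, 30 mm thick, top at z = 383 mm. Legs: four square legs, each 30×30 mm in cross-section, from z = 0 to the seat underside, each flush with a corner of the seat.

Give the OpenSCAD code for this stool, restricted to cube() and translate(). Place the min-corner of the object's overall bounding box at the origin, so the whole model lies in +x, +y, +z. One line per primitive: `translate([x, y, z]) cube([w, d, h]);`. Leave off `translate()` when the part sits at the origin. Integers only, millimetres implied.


// leg_h = 383 - 30 = 353
translate([0, 0, 353]) cube([295, 344, 30]);
cube([30, 30, 353]);
translate([265, 0, 0]) cube([30, 30, 353]);
translate([0, 314, 0]) cube([30, 30, 353]);
translate([265, 314, 0]) cube([30, 30, 353]);


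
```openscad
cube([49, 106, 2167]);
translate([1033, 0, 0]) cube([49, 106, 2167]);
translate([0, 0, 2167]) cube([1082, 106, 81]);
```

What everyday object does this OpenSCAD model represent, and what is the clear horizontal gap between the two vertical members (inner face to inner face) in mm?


A door frame. The clear opening width is 984 mm.

Two 2167 mm tall posts with a header on top — a door frame. The left jamb is 49 mm wide at x = 0; the right jamb starts at x = 1033. The clear opening is 1033 − 49 = 984 mm.


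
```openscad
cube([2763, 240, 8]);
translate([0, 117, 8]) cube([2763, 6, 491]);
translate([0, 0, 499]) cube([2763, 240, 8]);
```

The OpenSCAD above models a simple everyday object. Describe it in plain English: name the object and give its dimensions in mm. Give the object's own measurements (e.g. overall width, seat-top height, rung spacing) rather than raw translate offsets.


An I-beam lying along x, 2763 mm long. Overall section height 507 mm. Two flanges 240 mm wide (y) and 8 mm thick, one on the floor and one at the top; a web 6 mm thick runs between them, centred on the flange width.


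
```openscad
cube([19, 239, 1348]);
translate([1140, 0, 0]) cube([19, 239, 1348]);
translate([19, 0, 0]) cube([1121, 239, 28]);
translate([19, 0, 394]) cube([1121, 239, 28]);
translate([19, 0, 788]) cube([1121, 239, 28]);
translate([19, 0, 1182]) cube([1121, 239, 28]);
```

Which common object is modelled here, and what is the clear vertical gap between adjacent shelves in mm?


A bookshelf. The clear shelf gap is 366 mm.

Two tall side panels with 4 horizontal boards between them — a bookshelf. The first two shelf undersides are at z = 0 and z = 394; with shelf thickness 28, the clear gap is 394 − 0 − 28 = 366 mm.


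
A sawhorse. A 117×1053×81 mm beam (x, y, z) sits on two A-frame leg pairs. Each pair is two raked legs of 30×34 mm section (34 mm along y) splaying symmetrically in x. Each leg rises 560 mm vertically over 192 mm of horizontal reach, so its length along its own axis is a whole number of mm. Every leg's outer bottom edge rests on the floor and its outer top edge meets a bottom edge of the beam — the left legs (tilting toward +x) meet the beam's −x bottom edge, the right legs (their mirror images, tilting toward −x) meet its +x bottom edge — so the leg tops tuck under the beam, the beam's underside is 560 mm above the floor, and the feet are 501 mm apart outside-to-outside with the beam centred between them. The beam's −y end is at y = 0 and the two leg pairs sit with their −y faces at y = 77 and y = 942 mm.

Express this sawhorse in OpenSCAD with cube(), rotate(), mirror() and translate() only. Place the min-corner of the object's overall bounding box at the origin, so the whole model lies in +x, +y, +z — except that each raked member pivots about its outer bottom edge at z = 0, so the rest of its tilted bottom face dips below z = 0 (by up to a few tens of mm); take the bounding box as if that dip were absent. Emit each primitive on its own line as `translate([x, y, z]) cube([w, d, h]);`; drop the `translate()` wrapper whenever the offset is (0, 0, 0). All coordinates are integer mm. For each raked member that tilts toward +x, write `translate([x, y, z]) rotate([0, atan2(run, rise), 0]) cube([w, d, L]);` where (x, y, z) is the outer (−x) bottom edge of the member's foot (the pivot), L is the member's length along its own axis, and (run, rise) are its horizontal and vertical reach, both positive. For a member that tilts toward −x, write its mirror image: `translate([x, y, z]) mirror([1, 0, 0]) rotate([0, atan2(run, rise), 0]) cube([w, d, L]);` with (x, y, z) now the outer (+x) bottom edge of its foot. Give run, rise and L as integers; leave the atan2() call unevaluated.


translate([192, 0, 560]) cube([117, 1053, 81]);
translate([0, 77, 0]) rotate([0, atan2(192, 560), 0]) cube([30, 34, 592]);
translate([501, 77, 0]) mirror([1, 0, 0]) rotate([0, atan2(192, 560), 0]) cube([30, 34, 592]);
translate([0, 942, 0]) rotate([0, atan2(192, 560), 0]) cube([30, 34, 592]);
translate([501, 942, 0]) mirror([1, 0, 0]) rotate([0, atan2(192, 560), 0]) cube([30, 34, 592]);


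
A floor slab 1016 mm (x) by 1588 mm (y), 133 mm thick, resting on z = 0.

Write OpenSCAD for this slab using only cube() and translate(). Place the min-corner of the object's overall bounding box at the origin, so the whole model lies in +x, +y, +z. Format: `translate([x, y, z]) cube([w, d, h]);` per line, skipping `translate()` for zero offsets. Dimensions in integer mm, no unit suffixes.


cube([1016, 1588, 133]);


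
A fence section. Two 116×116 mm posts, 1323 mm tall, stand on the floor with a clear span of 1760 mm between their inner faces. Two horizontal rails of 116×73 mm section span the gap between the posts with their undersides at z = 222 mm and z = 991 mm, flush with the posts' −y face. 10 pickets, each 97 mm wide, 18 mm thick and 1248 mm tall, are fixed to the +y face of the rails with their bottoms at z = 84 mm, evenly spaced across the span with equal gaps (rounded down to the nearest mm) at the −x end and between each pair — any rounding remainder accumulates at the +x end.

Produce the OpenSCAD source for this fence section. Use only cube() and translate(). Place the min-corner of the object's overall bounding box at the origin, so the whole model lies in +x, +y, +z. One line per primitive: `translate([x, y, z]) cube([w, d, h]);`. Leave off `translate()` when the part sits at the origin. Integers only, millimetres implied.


cube([116, 116, 1323]);
translate([1876, 0, 0]) cube([116, 116, 1323]);
translate([116, 0, 222]) cube([1760, 116, 73]);
translate([116, 0, 991]) cube([1760, 116, 73]);
translate([187, 116, 84]) cube([97, 18, 1248]);
translate([355, 116, 84]) cube([97, 18, 1248]);
translate([523, 116, 84]) cube([97, 18, 1248]);
translate([691, 116, 84]) cube([97, 18, 1248]);
translate([859, 116, 84]) cube([97, 18, 1248]);
translate([1027, 116, 84]) cube([97, 18, 1248]);
translate([1195, 116, 84]) cube([97, 18, 1248]);
translate([1363, 116, 84]) cube([97, 18, 1248]);
translate([1531, 116, 84]) cube([97, 18, 1248]);
translate([1699, 116, 84]) cube([97, 18, 1248]);


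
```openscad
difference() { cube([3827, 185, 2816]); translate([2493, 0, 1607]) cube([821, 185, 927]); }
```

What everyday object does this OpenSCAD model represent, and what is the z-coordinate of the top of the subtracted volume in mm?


A wall with a window opening. The window head height is 2534 mm.

A wall with a rectangular opening subtracted — a window. Sill at z = 1607, opening 927 mm tall, so the head is at 1607 + 927 = 2534 mm.


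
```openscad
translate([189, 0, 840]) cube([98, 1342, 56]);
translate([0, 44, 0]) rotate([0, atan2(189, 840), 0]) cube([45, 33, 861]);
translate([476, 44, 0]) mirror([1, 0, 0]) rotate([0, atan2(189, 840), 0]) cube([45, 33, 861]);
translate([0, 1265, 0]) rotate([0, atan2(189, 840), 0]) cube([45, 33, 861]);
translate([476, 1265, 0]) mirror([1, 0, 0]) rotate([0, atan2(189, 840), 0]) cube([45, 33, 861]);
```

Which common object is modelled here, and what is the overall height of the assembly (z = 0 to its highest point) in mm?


A sawhorse. The overall height is 896 mm.

A beam across two mirrored pairs of raked legs — a sawhorse. The beam's underside is at z = 840 (matching the legs' vertical rise in atan2(189, 840)) and the beam is 56 mm tall, so its top is at 840 + 56 = 896 mm. The raked legs top out at the beam's underside, so that is the highest point.


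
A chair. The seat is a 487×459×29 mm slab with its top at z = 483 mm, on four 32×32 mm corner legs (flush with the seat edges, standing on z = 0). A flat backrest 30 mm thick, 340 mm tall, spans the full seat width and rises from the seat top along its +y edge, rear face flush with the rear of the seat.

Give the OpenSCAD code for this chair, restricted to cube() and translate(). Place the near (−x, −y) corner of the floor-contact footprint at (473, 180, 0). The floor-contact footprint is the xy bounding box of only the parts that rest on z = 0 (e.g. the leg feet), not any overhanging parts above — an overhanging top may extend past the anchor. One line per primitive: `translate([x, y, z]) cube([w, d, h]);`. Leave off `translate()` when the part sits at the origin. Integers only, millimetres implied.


translate([473, 180, 454]) cube([487, 459, 29]);
translate([473, 180, 0]) cube([32, 32, 454]);
translate([928, 180, 0]) cube([32, 32, 454]);
translate([473, 607, 0]) cube([32, 32, 454]);
translate([928, 607, 0]) cube([32, 32, 454]);
translate([473, 609, 483]) cube([487, 30, 340]);


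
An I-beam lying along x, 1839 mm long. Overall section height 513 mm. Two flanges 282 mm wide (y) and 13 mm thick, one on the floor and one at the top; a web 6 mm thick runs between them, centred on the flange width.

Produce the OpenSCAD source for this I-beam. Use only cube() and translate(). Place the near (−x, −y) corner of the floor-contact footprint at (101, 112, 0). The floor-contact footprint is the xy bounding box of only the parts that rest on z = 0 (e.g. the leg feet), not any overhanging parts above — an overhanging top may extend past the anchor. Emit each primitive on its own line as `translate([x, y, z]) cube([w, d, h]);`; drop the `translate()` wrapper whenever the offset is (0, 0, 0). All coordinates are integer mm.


translate([101, 112, 0]) cube([1839, 282, 13]);
translate([101, 250, 13]) cube([1839, 6, 487]);
translate([101, 112, 500]) cube([1839, 282, 13]);


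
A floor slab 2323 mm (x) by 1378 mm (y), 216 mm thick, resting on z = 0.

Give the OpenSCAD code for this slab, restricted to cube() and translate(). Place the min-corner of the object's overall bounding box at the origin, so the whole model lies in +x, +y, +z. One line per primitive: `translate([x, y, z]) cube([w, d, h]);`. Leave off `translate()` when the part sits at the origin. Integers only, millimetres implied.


cube([2323, 1378, 216]);


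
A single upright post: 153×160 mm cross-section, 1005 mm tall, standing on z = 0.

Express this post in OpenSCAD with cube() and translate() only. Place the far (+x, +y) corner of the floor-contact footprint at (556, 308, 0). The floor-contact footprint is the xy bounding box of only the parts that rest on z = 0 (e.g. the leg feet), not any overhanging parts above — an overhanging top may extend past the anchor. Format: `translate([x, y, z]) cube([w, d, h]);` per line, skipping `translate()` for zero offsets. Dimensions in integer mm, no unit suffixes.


translate([403, 148, 0]) cube([153, 160, 1005]);


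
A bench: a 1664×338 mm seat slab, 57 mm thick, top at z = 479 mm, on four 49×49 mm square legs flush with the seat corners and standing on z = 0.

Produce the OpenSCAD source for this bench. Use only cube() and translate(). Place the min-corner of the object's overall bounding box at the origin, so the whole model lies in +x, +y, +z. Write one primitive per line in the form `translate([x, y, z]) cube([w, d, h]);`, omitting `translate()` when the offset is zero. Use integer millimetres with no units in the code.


translate([0, 0, 422]) cube([1664, 338, 57]);
cube([49, 49, 422]);
translate([0, 289, 0]) cube([49, 49, 422]);
translate([1615, 0, 0]) cube([49, 49, 422]);
translate([1615, 289, 0]) cube([49, 49, 422]);


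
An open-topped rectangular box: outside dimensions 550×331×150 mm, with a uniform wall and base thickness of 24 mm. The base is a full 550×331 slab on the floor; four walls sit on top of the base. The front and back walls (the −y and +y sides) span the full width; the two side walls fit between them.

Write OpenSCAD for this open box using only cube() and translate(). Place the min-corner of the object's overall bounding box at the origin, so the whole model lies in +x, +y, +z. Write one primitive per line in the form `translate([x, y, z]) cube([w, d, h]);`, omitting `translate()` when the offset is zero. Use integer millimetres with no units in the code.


cube([550, 331, 24]);
translate([0, 0, 24]) cube([550, 24, 126]);
translate([0, 307, 24]) cube([550, 24, 126]);
translate([0, 24, 24]) cube([24, 283, 126]);
translate([526, 24, 24]) cube([24, 283, 126]);


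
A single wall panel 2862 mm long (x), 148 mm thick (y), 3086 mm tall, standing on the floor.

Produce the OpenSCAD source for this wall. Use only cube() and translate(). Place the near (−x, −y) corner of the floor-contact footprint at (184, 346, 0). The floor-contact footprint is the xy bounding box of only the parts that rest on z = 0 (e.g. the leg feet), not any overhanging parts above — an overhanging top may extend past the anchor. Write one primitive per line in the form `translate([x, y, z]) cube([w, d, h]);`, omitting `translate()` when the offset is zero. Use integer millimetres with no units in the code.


translate([184, 346, 0]) cube([2862, 148, 3086]);


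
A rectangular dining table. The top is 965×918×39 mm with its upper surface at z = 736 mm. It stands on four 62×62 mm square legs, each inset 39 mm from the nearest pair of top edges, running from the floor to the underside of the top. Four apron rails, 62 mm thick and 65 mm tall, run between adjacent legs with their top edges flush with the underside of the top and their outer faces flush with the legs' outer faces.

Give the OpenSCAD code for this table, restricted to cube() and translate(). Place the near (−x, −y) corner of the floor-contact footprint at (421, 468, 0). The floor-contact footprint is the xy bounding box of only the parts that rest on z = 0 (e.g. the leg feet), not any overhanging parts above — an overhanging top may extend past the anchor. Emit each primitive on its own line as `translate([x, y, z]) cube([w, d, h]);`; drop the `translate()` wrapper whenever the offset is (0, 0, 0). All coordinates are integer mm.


// leg_h = 736 - 39 = 697
// apron z = 697 - 65 = 632
translate([382, 429, 697]) cube([965, 918, 39]);
translate([421, 468, 0]) cube([62, 62, 697]);
translate([1246, 468, 0]) cube([62, 62, 697]);
translate([421, 1246, 0]) cube([62, 62, 697]);
translate([1246, 1246, 0]) cube([62, 62, 697]);
translate([483, 468, 632]) cube([763, 62, 65]);
translate([483, 1246, 632]) cube([763, 62, 65]);
translate([421, 530, 632]) cube([62, 716, 65]);
translate([1246, 530, 632]) cube([62, 716, 65]);


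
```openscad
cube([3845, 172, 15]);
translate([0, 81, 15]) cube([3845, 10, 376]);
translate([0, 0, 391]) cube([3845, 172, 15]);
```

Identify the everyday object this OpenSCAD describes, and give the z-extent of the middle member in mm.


An I-beam. The web height is 376 mm.

Two wide flanges with a thin centred web — an I-beam. Overall 406 mm minus two 15 mm flanges gives a web of 406 − 2·15 = 376 mm.


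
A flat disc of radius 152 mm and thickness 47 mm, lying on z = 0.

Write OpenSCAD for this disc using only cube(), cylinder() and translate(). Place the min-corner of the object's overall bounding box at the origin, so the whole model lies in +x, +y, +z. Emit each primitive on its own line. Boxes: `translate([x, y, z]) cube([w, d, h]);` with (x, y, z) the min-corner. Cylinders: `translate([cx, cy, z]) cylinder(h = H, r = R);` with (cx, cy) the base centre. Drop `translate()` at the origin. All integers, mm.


translate([152, 152, 0]) cylinder(h = 47, r = 152);


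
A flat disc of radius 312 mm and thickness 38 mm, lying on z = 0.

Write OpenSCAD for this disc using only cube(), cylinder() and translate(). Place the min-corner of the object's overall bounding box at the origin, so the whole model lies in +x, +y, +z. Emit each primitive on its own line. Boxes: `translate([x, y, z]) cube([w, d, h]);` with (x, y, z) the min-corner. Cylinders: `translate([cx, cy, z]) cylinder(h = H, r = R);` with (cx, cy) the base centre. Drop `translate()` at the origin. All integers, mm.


translate([312, 312, 0]) cylinder(h = 38, r = 312);


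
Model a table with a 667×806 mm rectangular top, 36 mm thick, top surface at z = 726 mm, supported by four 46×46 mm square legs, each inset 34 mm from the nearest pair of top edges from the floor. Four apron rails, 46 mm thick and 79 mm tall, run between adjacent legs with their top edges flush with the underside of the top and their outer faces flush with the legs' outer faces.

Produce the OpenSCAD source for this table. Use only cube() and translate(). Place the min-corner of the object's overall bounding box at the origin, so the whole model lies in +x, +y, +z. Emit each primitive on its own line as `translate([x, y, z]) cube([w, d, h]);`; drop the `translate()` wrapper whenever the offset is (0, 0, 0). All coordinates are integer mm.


translate([0, 0, 690]) cube([667, 806, 36]);
translate([34, 34, 0]) cube([46, 46, 690]);
translate([587, 34, 0]) cube([46, 46, 690]);
translate([34, 726, 0]) cube([46, 46, 690]);
translate([587, 726, 0]) cube([46, 46, 690]);
translate([80, 34, 611]) cube([507, 46, 79]);
translate([80, 726, 611]) cube([507, 46, 79]);
translate([34, 80, 611]) cube([46, 646, 79]);
translate([587, 80, 611]) cube([46, 646, 79]);


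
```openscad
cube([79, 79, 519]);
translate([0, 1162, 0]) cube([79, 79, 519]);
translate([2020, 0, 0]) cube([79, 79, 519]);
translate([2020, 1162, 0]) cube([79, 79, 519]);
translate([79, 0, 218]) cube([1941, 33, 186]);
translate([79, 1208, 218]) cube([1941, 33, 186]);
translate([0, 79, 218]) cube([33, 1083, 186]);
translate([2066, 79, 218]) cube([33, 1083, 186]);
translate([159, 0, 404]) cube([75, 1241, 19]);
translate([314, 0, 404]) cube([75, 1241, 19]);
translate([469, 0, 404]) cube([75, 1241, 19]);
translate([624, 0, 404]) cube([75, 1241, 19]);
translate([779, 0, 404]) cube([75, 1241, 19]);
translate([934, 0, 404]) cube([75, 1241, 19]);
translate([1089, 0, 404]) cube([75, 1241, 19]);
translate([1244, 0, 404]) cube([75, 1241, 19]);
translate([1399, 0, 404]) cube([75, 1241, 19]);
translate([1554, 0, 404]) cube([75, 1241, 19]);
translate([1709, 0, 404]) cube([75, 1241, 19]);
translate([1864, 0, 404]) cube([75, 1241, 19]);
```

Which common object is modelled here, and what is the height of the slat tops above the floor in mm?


A bed frame. The slat-top height is 423 mm.

Four posts, four rails, and a row of slats — a bed frame. Slats sit on the rails at z = 218 + 186 = 404; with slat thickness 19, the top is 423 mm.


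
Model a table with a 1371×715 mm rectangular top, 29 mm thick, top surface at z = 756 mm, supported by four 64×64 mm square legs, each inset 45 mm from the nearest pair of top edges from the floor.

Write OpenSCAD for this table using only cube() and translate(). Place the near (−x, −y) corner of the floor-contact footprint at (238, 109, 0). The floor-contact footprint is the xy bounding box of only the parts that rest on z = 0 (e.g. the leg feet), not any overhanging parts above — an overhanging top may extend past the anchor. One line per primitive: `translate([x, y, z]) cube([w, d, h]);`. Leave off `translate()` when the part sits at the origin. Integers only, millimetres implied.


translate([193, 64, 727]) cube([1371, 715, 29]);
translate([238, 109, 0]) cube([64, 64, 727]);
translate([1455, 109, 0]) cube([64, 64, 727]);
translate([238, 670, 0]) cube([64, 64, 727]);
translate([1455, 670, 0]) cube([64, 64, 727]);


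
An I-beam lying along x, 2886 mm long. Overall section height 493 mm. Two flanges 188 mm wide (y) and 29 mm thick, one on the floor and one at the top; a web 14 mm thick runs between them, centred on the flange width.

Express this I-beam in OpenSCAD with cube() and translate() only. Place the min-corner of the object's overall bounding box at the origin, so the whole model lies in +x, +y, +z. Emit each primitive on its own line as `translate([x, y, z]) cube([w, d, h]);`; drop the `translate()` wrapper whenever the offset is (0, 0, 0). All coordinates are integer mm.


cube([2886, 188, 29]);
translate([0, 87, 29]) cube([2886, 14, 435]);
translate([0, 0, 464]) cube([2886, 188, 29]);


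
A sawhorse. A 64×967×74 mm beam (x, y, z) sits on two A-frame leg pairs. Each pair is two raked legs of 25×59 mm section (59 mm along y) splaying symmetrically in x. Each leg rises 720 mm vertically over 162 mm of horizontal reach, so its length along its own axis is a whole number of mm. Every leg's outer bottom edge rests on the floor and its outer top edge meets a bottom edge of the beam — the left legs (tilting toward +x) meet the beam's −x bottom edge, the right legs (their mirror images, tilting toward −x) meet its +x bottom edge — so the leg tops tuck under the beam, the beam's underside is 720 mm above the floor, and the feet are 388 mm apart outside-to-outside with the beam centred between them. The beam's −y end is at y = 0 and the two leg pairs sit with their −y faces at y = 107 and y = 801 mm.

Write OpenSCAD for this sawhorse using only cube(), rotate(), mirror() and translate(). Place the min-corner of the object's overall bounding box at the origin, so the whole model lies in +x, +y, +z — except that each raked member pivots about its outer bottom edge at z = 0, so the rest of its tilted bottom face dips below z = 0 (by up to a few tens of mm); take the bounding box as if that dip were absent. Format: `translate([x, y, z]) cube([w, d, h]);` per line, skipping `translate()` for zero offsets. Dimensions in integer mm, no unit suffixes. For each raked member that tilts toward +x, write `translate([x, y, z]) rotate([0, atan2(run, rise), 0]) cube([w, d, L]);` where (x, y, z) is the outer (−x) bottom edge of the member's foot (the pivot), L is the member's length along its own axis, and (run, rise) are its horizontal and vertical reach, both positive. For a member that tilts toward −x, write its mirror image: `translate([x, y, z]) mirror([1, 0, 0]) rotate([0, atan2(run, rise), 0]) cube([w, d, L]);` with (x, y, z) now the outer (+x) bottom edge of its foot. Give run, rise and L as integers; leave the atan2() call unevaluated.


translate([162, 0, 720]) cube([64, 967, 74]);
translate([0, 107, 0]) rotate([0, atan2(162, 720), 0]) cube([25, 59, 738]);
translate([388, 107, 0]) mirror([1, 0, 0]) rotate([0, atan2(162, 720), 0]) cube([25, 59, 738]);
translate([0, 801, 0]) rotate([0, atan2(162, 720), 0]) cube([25, 59, 738]);
translate([388, 801, 0]) mirror([1, 0, 0]) rotate([0, atan2(162, 720), 0]) cube([25, 59, 738]);


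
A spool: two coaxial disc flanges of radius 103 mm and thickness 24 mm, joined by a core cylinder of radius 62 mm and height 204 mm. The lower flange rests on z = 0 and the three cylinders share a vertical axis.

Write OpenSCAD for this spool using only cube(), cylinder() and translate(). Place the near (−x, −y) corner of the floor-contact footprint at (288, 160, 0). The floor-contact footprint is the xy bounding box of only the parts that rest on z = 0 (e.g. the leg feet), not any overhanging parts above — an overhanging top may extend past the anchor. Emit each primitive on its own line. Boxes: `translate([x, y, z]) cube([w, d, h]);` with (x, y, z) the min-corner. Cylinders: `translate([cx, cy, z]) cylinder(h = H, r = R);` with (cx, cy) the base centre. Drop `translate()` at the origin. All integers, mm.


translate([391, 263, 0]) cylinder(h = 24, r = 103);
translate([391, 263, 24]) cylinder(h = 204, r = 62);
translate([391, 263, 228]) cylinder(h = 24, r = 103);
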